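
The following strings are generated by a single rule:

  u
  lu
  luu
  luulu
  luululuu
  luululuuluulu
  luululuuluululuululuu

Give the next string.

From term 3 onward, concatenate the last term with the second-to-last: lu·u = luu, luu·lu = luulu, …
So term 8 is luululuuluululuululuu·luululuuluulu.

luululuuluululuululuuluululuuluulu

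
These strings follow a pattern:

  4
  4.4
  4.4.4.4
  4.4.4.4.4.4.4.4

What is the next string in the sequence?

s(k+1) = s(k)·.·s(k) — each term doubles the last with '.' between the halves.
Doubling 4.4.4.4.4.4.4.4 with '.' between the halves:

4.4.4.4.4.4.4.4.4.4.4.4.4.4.4.4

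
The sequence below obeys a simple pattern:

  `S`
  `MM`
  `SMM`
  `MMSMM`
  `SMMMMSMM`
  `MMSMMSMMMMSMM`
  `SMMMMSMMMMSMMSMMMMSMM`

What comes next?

From term 3 onward, concatenate the second-to-last term with the last: S·MM = SMM, MM·SMM = MMSMM, …
So term 8 is MMSMMSMMMMSMM·SMMMMSMMMMSMMSMMMMSMM.

MMSMMSMMMMSMMSMMMMSMMMMSMMSMMMMSMM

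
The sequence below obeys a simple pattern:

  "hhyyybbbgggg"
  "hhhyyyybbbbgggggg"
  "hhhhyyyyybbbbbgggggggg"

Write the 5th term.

Reading off run lengths: h runs 2, 3, 4; y runs 3, 4, 5; b runs 3, 4, 5; g runs 4, 6, 8 — each is linear in n, where the shown terms are n = 2, 3, 4.
For term 5, n = 6, so the run lengths are 6, 7, 7, 12.

hhhhhhyyyyyyybbbbbbbgggggggggggg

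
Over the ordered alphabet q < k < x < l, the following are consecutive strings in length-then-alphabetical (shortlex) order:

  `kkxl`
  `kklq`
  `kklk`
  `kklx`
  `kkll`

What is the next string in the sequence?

kxqq

Treat kkll as a base-4 numeral over the given alphabet and add one, carrying through any trailing l's.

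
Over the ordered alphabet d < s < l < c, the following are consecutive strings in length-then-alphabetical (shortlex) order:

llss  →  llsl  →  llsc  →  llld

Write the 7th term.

lllc

Advancing 3 positions from llld through llld → llls → llll reaches term 7.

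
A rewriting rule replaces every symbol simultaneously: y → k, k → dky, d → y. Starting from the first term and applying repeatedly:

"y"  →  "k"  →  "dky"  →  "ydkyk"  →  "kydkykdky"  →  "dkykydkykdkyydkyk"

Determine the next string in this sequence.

Rewriting the 17 symbols of dkykydkykdkyydkyk one by one yields y dky k dky k y dky k dky y dky k k y dky k dky; concatenated:

ydkykdkykydkykdkyydkykkydkykdky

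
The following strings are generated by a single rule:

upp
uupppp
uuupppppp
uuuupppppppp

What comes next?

uuuuupppppppppp

Each string has the form u^{n} p^{2n} (n = 1, 2, …).
At n = 5 the blocks have lengths 5, 10.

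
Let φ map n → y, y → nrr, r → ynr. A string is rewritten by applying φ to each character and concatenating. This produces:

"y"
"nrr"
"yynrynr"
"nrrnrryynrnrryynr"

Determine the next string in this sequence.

Applying the rule to each of the 17 symbols of nrrnrryynrnrryynr gives the pieces y ynr ynr y ynr ynr nrr nrr y ynr y ynr ynr nrr nrr y ynr, which concatenate to the answer.

yynrynryynrynrnrrnrryynryynrynrnrrnrryynr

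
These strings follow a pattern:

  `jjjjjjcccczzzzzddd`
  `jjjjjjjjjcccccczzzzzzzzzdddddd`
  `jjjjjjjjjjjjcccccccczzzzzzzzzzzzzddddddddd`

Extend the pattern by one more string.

jjjjjjjjjjjjjjjcccccccccczzzzzzzzzzzzzzzzzdddddddddddd

Reading off run lengths: j runs 6, 9, 12; c runs 4, 6, 8; z runs 5, 9, 13; d runs 3, 6, 9 — each is linear in n (n = 1, 2, …).
At n = 4 the blocks have lengths 15, 10, 17, 12.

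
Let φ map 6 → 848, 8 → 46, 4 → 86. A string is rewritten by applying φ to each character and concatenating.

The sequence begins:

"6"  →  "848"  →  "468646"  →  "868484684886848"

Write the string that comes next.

468484686468684846864646848468646

φ(868484684886848) expands symbol-by-symbol to 46 848 46 86 46 86 848 46 86 46 46 848 46 86 46; joining the 15 pieces gives the next term.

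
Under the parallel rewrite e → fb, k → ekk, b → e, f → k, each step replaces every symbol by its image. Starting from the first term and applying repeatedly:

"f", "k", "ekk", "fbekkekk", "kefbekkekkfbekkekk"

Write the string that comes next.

Replace each of the 18 characters of kefbekkekkfbekkekk in place — ekk fb k e fb ekk ekk fb ekk ekk k e fb ekk ekk fb ekk ekk — and concatenate.

ekkfbkefbekkekkfbekkekkkefbekkekkfbekkekk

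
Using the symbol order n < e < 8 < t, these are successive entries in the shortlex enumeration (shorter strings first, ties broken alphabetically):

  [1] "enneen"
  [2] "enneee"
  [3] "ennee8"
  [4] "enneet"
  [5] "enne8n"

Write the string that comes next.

Treat enne8n as a base-4 numeral over the given alphabet and add one, carrying through any trailing t's.

enne8e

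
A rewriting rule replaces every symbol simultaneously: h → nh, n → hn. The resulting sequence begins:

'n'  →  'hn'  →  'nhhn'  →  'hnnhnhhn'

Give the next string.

nhhnhnnhhnnhnhhn

Rewriting each symbol of hnnhnhhn: h→nh, n→hn, n→hn, h→nh, n→hn, h→nh, h→nh, n→hn, which concatenates to nh hn hn nh hn nh nh hn.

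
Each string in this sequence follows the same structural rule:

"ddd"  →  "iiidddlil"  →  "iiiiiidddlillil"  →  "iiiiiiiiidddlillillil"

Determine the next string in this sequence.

iiiiiiiiiiiidddlillillillil

s(k+1) = iii·s(k)·lil, so each term gains iii as a prefix and lil as a suffix.
So the next term is iii·iiiiiiiiidddlillillil·lil.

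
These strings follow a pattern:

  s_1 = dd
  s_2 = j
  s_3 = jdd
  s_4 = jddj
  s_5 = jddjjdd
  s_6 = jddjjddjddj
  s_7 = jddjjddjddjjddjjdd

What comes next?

This is a Fibonacci-style word recurrence s(k) = s(k−1)·s(k−2): e.g. j·dd = jdd.
Continuing: jddjjddjddjjddjjdd · jddjjddjddj gives term 8.

jddjjddjddjjddjjddjddjjddjddj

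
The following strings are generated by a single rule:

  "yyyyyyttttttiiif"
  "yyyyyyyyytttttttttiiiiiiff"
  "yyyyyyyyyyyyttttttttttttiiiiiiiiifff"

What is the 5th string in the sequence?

The n-th term is 3n+3 y's then 3n+3 t's then 3n i's then n f's (n = 1, 2, …).
For term 5, n = 5, so the run lengths are 18, 18, 15, 5.

yyyyyyyyyyyyyyyyyyttttttttttttttttttiiiiiiiiiiiiiiifffff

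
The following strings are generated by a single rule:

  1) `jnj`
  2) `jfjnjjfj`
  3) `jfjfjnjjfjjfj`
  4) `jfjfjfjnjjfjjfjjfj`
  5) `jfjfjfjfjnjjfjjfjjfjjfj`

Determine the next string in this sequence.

Each term wraps the previous one in jf on the left and jfj on the right.
Applying this once more to jfjfjfjfjnjjfjjfjjfjjfj:

jfjfjfjfjfjnjjfjjfjjfjjfjjfj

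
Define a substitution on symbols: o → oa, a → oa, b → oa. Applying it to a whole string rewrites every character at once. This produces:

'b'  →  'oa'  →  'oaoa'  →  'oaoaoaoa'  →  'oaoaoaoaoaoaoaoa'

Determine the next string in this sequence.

oaoaoaoaoaoaoaoaoaoaoaoaoaoaoaoa

Replace each of the 16 characters of oaoaoaoaoaoaoaoa in place — oa oa oa oa oa oa oa oa oa oa oa oa oa oa oa oa — and concatenate.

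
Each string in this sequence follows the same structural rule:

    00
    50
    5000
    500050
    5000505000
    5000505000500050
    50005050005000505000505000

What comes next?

500050500050005050005050005000505000500050

From term 3 onward, concatenate the last term with the second-to-last: 50·00 = 5000, 5000·50 = 500050, …
The next term joins 50005050005000505000505000 and 5000505000500050.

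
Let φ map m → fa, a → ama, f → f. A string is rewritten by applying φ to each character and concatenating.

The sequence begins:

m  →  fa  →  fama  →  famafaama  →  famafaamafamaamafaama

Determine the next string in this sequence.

famafaamafamaamafaamafamafaamaamafaamafamaamafaama

φ(famafaamafamaamafaama) expands symbol-by-symbol to f ama fa ama f ama ama fa ama f ama fa ama ama fa ama f ama ama fa ama; joining the 21 pieces gives the next term.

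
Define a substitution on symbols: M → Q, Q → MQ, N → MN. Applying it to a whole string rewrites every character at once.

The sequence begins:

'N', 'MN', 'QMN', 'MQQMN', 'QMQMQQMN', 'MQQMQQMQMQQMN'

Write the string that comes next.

φ(MQQMQQMQMQQMN) expands symbol-by-symbol to Q MQ MQ Q MQ MQ Q MQ Q MQ MQ Q MN; joining the 13 pieces gives the next term.

QMQMQQMQMQQMQQMQMQQMN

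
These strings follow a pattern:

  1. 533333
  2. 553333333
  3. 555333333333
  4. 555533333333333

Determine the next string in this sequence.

555553333333333333

Reading off run lengths: 5 runs 1, 2, 3, 4; 3 runs 5, 7, 9, 11 — each is linear in n, where the shown terms are n = 2, 3, 4, 5.
For the next term, n = 6, so the run lengths are 5, 13.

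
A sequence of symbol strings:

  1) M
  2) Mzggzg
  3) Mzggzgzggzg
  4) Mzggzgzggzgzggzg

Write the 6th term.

Mzggzgzggzgzggzgzggzgzggzg

Every step adds zggzg to the end: s(k+1) = s(k)·zggzg.
From Mzggzgzggzgzggzg, 2 further steps: Mzggzgzggzgzggzg → Mzggzgzggzgzggzgzggzg → (answer).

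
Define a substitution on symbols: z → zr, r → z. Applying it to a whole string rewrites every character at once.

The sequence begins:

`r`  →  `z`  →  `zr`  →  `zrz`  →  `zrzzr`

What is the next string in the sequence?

zrzzrzrz

Expanding zrzzr: z→zr, r→z, z→zr, z→zr, r→z. Concatenated: zr z zr zr z.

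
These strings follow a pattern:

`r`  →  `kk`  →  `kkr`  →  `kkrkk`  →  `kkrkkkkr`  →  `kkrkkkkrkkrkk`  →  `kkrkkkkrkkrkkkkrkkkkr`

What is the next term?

kkrkkkkrkkrkkkkrkkkkrkkrkkkkrkkrkk

From term 3 onward, concatenate the last term with the second-to-last: kk·r = kkr, kkr·kk = kkrkk, …
Continuing: kkrkkkkrkkrkkkkrkkkkr · kkrkkkkrkkrkk gives term 8.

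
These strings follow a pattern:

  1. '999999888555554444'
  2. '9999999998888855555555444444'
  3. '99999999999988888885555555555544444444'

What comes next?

999999999999999888888888555555555555554444444444

Reading off run lengths: 9 runs 6, 9, 12; 8 runs 3, 5, 7; 5 runs 5, 8, 11; 4 runs 4, 6, 8 — each is linear in n, where the shown terms are n = 2, 3, 4.
At n = 5 the blocks have lengths 15, 9, 14, 10.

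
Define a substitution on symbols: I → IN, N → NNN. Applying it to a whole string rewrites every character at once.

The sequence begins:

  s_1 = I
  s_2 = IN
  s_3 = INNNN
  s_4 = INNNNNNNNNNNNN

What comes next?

φ(INNNNNNNNNNNNN) expands symbol-by-symbol to IN NNN NNN NNN NNN NNN NNN NNN NNN NNN NNN NNN NNN NNN; joining the 14 pieces gives the next term.

INNNNNNNNNNNNNNNNNNNNNNNNNNNNNNNNNNNNNNNN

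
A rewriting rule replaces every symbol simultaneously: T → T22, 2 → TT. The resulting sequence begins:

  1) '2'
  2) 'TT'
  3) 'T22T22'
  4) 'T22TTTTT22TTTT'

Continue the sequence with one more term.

Replace each of the 14 characters of T22TTTTT22TTTT in place — T22 TT TT T22 T22 T22 T22 T22 TT TT T22 T22 T22 T22 — and concatenate.

T22TTTTT22T22T22T22T22TTTTT22T22T22T22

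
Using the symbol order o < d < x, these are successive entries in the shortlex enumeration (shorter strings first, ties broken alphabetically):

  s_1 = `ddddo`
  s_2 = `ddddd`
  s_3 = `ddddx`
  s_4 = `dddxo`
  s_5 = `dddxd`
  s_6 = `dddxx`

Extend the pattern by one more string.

ddxoo

Treat dddxx as a base-3 numeral over the given alphabet and add one, carrying through any trailing x's.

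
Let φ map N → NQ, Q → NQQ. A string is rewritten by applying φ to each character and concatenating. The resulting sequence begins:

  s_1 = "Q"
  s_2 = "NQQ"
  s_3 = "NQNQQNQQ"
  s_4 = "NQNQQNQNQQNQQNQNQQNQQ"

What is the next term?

NQNQQNQNQQNQQNQNQQNQNQQNQQNQNQQNQQNQNQQNQNQQNQQNQNQQNQQ

Replace each of the 21 characters of NQNQQNQNQQNQQNQNQQNQQ in place — NQ NQQ NQ NQQ NQQ NQ NQQ NQ NQQ NQQ NQ NQQ NQQ NQ NQQ NQ NQQ NQQ NQ NQQ NQQ — and concatenate.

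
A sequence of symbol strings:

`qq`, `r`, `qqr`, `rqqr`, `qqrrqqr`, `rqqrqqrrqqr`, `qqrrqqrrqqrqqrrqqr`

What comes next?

rqqrqqrrqqrqqrrqqrrqqrqqrrqqr

Each term (from the third on) is the two preceding terms concatenated in order: term 3 = qq·r = qqr.
Continuing: rqqrqqrrqqr · qqrrqqrrqqrqqrrqqr gives term 8.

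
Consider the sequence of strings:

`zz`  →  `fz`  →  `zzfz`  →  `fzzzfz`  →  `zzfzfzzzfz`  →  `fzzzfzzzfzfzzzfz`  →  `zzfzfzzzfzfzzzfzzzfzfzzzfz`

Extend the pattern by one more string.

From term 3 onward, concatenate the second-to-last term with the last: zz·fz = zzfz, fz·zzfz = fzzzfz, …
So term 8 is fzzzfzzzfzfzzzfz·zzfzfzzzfzfzzzfzzzfzfzzzfz.

fzzzfzzzfzfzzzfzzzfzfzzzfzfzzzfzzzfzfzzzfz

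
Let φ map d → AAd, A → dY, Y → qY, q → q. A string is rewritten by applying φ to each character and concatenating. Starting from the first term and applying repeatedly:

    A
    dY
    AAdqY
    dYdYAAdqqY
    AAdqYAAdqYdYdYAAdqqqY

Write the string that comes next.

dYdYAAdqqYdYdYAAdqqYAAdqYAAdqYdYdYAAdqqqqY

Replace each of the 21 characters of AAdqYAAdqYdYdYAAdqqqY in place — dY dY AAd q qY dY dY AAd q qY AAd qY AAd qY dY dY AAd q q q qY — and concatenate.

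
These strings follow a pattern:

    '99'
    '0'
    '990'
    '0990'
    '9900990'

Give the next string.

09909900990

This is a Fibonacci-style word recurrence s(k) = s(k−2)·s(k−1): e.g. 99·0 = 990.
The next term joins 0990 and 9900990.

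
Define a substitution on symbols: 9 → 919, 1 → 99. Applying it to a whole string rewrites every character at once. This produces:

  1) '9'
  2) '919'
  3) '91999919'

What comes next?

9199991991991991999919

Expanding 91999919: 9→919, 1→99, 9→919, 9→919, 9→919, 9→919, 1→99, 9→919. Concatenated: 919 99 919 919 919 919 99 919.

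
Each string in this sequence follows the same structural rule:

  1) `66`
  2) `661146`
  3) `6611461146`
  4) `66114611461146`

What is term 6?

The strings grow by a fixed suffix 1146 each time.
From 66114611461146, 2 further steps: 66114611461146 → 661146114611461146 → (answer).

6611461146114611461146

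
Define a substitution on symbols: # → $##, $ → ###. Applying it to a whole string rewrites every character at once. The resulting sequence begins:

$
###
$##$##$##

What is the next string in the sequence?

###$##$#####$##$#####$##$##

Rewriting each symbol of $##$##$##: $→###, #→$##, #→$##, $→###, #→$##, #→$##, $→###, #→$##, #→$##, which concatenates to ### $## $## ### $## $## ### $## $##.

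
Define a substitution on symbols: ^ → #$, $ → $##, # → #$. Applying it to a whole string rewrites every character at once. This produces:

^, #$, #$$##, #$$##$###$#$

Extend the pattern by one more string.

#$$##$###$#$$###$#$#$$###$$##

Expanding #$$##$###$#$: #→#$, $→$##, $→$##, #→#$, #→#$, $→$##, #→#$, #→#$, #→#$, $→$##, #→#$, $→$##. Concatenated: #$ $## $## #$ #$ $## #$ #$ #$ $## #$ $##.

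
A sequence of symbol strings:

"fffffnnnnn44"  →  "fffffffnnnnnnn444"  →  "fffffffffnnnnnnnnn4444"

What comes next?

Each string has the form f^{2n-1} n^{2n-1} 4^{n-1}, where the shown terms are n = 3, 4, 5.
At n = 6 the blocks have lengths 11, 11, 5.

fffffffffffnnnnnnnnnnn44444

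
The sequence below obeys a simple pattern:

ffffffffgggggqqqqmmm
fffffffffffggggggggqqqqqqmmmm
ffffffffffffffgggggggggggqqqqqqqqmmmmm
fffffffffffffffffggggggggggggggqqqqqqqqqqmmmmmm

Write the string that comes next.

Reading off run lengths: f runs 8, 11, 14, 17; g runs 5, 8, 11, 14; q runs 4, 6, 8, 10; m runs 3, 4, 5, 6 — each is linear in n, where the shown terms are n = 2, 3, 4, 5.
For the next term, n = 6, so the run lengths are 20, 17, 12, 7.

ffffffffffffffffffffgggggggggggggggggqqqqqqqqqqqqmmmmmmm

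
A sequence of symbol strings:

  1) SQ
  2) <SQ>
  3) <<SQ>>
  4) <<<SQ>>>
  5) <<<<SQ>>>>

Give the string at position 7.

Every step adds < to the front and > to the end of the previous string.
From <<<<SQ>>>>, 2 further steps: <<<<SQ>>>> → <<<<<SQ>>>>> → (answer).

<<<<<<SQ>>>>>>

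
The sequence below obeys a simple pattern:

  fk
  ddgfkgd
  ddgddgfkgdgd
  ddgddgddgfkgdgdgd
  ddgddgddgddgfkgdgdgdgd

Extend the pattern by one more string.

Each term wraps the previous one in ddg on the left and gd on the right.
One more step from ddgddgddgddgfkgdgdgdgd gives the answer.

ddgddgddgddgddgfkgdgdgdgdgd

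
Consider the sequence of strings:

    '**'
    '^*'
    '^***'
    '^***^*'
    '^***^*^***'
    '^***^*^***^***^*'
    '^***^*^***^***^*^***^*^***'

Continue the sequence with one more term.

^***^*^***^***^*^***^*^***^***^*^***^***^*

From term 3 onward, concatenate the last term with the second-to-last: ^*·** = ^***, ^***·^* = ^***^*, …
The next term joins ^***^*^***^***^*^***^*^*** and ^***^*^***^***^*.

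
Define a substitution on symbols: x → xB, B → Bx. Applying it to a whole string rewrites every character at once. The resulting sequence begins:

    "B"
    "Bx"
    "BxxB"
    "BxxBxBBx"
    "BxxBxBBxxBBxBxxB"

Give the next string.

Replace each of the 16 characters of BxxBxBBxxBBxBxxB in place — Bx xB xB Bx xB Bx Bx xB xB Bx Bx xB Bx xB xB Bx — and concatenate.

BxxBxBBxxBBxBxxBxBBxBxxBBxxBxBBx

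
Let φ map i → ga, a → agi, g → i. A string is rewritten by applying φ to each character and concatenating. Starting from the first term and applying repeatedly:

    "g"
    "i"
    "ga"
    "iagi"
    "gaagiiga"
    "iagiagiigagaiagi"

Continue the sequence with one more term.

Rewriting the 16 symbols of iagiagiigagaiagi one by one yields ga agi i ga agi i ga ga i agi i agi ga agi i ga; concatenated:

gaagiigaagiigagaiagiiagigaagiiga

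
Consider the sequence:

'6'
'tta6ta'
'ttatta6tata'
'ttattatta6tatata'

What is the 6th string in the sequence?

Every step adds tta to the front and ta to the end of the previous string.
From ttattatta6tatata, 2 further steps: ttattatta6tatata → ttattattatta6tatatata → (answer).

ttattattattatta6tatatatata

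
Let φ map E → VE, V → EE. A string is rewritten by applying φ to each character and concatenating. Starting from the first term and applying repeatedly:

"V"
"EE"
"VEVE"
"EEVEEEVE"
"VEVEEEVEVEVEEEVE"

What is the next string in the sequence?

Rewriting the 16 symbols of VEVEEEVEVEVEEEVE one by one yields EE VE EE VE VE VE EE VE EE VE EE VE VE VE EE VE; concatenated:

EEVEEEVEVEVEEEVEEEVEEEVEVEVEEEVE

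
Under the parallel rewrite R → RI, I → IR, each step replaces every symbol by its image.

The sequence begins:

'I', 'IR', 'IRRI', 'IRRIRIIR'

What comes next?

Rewriting each symbol of IRRIRIIR: I→IR, R→RI, R→RI, I→IR, R→RI, I→IR, I→IR, R→RI, which concatenates to IR RI RI IR RI IR IR RI.

IRRIRIIRRIIRIRRI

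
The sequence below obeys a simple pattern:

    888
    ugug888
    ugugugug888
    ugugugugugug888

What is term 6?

ugugugugugugugugugug888

Each term is the previous one with ugug prepended.
From ugugugugugug888, 2 further steps: ugugugugugug888 → ugugugugugugugug888 → (answer).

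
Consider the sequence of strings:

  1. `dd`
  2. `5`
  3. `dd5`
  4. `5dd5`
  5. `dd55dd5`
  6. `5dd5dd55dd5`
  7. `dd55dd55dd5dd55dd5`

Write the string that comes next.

5dd5dd55dd5dd55dd55dd5dd55dd5

From term 3 onward, concatenate the second-to-last term with the last: dd·5 = dd5, 5·dd5 = 5dd5, …
So term 8 is 5dd5dd55dd5·dd55dd55dd5dd55dd5.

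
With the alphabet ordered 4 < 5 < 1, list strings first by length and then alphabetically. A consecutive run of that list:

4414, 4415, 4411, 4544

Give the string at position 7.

Advancing 3 positions from 4544 through 4544 → 4545 → 4541 reaches term 7.

4554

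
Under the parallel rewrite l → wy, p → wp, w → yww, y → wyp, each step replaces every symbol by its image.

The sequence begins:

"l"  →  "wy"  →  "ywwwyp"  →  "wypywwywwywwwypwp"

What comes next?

ywwwypwpwypywwywwwypywwywwwypywwywwywwwypwpywwwp

Replace each of the 17 characters of wypywwywwywwwypwp in place — yww wyp wp wyp yww yww wyp yww yww wyp yww yww yww wyp wp yww wp — and concatenate.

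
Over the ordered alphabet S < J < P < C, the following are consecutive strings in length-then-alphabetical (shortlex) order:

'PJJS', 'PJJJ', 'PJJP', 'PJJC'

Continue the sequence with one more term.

The successor of PJJC increments the rightmost position that isn't already C and resets every position after it to S.

PJPS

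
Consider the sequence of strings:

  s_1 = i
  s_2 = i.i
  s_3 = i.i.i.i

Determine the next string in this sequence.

Each string is two copies of the previous one joined by '.'.
One more doubling of i.i.i.i gives the answer.

i.i.i.i.i.i.i.i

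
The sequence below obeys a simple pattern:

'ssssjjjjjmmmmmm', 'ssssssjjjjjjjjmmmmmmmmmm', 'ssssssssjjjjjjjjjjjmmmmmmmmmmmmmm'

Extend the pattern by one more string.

Each string has the form s^{2n} j^{3n-1} m^{4n-2}, where the shown terms are n = 2, 3, 4.
For the next term, n = 5, so the run lengths are 10, 14, 18.

ssssssssssjjjjjjjjjjjjjjmmmmmmmmmmmmmmmmmm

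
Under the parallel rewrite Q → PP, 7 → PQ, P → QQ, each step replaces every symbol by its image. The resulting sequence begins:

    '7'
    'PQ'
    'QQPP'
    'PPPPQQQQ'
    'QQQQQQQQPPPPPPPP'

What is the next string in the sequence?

PPPPPPPPPPPPPPPPQQQQQQQQQQQQQQQQ

Replace each of the 16 characters of QQQQQQQQPPPPPPPP in place — PP PP PP PP PP PP PP PP QQ QQ QQ QQ QQ QQ QQ QQ — and concatenate.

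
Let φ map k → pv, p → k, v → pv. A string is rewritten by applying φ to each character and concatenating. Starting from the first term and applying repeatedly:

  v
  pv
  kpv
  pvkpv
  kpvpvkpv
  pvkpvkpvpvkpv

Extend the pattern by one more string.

Rewriting the 13 symbols of pvkpvkpvpvkpv one by one yields k pv pv k pv pv k pv k pv pv k pv; concatenated:

kpvpvkpvpvkpvkpvpvkpv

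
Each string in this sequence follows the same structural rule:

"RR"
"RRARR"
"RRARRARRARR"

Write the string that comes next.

s(k+1) = s(k)·A·s(k) — each term doubles the last with 'A' between the halves.
One more doubling of RRARRARRARR gives the answer.

RRARRARRARRARRARRARRARR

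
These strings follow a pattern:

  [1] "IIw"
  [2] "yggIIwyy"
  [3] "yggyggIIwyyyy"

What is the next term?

s(k+1) = ygg·s(k)·yy, so each term gains ygg as a prefix and yy as a suffix.
So the next term is ygg·yggyggIIwyyyy·yy.

yggyggyggIIwyyyyyy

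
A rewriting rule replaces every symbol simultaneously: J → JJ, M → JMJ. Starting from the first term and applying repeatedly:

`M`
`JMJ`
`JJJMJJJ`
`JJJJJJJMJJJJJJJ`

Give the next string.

φ(JJJJJJJMJJJJJJJ) expands symbol-by-symbol to JJ JJ JJ JJ JJ JJ JJ JMJ JJ JJ JJ JJ JJ JJ JJ; joining the 15 pieces gives the next term.

JJJJJJJJJJJJJJJMJJJJJJJJJJJJJJJ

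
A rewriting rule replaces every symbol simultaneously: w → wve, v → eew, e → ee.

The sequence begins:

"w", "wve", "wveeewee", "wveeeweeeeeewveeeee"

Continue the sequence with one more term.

Replace each of the 19 characters of wveeeweeeeeewveeeee in place — wve eew ee ee ee wve ee ee ee ee ee ee wve eew ee ee ee ee ee — and concatenate.

wveeeweeeeeewveeeeeeeeeeeeewveeeweeeeeeeeee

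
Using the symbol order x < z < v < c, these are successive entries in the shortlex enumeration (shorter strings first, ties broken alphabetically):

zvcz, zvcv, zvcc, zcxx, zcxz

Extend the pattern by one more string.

zcxv

Treat zcxz as a base-4 numeral over the given alphabet and add one, carrying through any trailing c's.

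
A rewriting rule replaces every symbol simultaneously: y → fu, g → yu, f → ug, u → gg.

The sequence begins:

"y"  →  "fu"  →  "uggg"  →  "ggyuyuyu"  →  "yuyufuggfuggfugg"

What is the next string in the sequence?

fuggfuggugggyuyuugggyuyuugggyuyu

φ(yuyufuggfuggfugg) expands symbol-by-symbol to fu gg fu gg ug gg yu yu ug gg yu yu ug gg yu yu; joining the 16 pieces gives the next term.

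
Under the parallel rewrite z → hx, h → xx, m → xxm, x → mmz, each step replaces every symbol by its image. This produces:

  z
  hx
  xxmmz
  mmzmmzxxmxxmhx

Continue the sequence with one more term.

φ(mmzmmzxxmxxmhx) expands symbol-by-symbol to xxm xxm hx xxm xxm hx mmz mmz xxm mmz mmz xxm xx mmz; joining the 14 pieces gives the next term.

xxmxxmhxxxmxxmhxmmzmmzxxmmmzmmzxxmxxmmz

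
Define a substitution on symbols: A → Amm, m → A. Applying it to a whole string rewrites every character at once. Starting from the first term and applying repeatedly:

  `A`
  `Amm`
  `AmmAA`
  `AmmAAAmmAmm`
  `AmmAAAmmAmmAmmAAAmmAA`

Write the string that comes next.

Replace each of the 21 characters of AmmAAAmmAmmAmmAAAmmAA in place — Amm A A Amm Amm Amm A A Amm A A Amm A A Amm Amm Amm A A Amm Amm — and concatenate.

AmmAAAmmAmmAmmAAAmmAAAmmAAAmmAmmAmmAAAmmAmm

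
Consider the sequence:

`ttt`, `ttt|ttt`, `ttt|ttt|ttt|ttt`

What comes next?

s(k+1) = s(k)·|·s(k) — each term doubles the last with '|' between the halves.
Doubling ttt|ttt|ttt|ttt with '|' between the halves:

ttt|ttt|ttt|ttt|ttt|ttt|ttt|ttt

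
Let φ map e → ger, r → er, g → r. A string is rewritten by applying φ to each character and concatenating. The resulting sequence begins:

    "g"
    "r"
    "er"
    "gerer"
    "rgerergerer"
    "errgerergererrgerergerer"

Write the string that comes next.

Replace each of the 24 characters of errgerergererrgerergerer in place — ger er er r ger er ger er r ger er ger er er r ger er ger er r ger er ger er — and concatenate.

gerererrgerergererrgerergerererrgerergererrgerergerer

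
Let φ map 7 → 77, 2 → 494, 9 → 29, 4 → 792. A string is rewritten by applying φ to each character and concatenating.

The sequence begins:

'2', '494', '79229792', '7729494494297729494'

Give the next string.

Rewriting the 19 symbols of 7729494494297729494 one by one yields 77 77 494 29 792 29 792 792 29 792 494 29 77 77 494 29 792 29 792; concatenated:

77774942979229792792297924942977774942979229792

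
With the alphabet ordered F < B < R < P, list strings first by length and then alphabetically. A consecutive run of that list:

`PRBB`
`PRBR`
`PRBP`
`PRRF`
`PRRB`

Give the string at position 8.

PRPF

Advancing 3 positions from PRRB through PRRB → PRRR → PRRP reaches term 8.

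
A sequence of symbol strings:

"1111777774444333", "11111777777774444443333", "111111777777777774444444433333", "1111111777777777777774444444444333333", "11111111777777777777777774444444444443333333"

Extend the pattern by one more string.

Term n consists of n+2 1's, followed by 3n-1 7's, followed by 2n 4's, followed by n+1 3's, where the shown terms are n = 2, 3, 4, 5, 6.
Setting n = 7 gives 9, 20, 14, 8 characters in each block.

111111111777777777777777777774444444444444433333333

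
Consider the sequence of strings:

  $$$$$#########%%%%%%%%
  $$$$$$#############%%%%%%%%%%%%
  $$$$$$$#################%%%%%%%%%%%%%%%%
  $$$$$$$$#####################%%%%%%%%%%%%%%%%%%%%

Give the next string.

Reading off run lengths: $ runs 5, 6, 7, 8; # runs 9, 13, 17, 21; % runs 8, 12, 16, 20 — each is linear in n, where the shown terms are n = 2, 3, 4, 5.
Setting n = 6 gives 9, 25, 24 characters in each block.

$$$$$$$$$#########################%%%%%%%%%%%%%%%%%%%%%%%%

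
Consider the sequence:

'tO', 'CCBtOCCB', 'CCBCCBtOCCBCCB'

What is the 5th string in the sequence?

Every step adds CCB to the front and CCB to the end of the previous string.
From CCBCCBtOCCBCCB, 2 further steps: CCBCCBtOCCBCCB → CCBCCBCCBtOCCBCCBCCB → (answer).

CCBCCBCCBCCBtOCCBCCBCCBCCB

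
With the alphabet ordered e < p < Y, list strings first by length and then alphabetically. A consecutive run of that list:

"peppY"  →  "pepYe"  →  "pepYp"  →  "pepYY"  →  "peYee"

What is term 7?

Stepping forward 2 times from peYee: peYee → peYep, then the target.

peYeY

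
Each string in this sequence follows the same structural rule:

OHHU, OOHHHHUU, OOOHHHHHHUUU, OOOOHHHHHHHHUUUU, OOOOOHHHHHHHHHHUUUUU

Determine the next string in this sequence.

Term n consists of n O's, followed by 2n H's, followed by n U's (n = 1, 2, …).
For the next term, n = 6, so the run lengths are 6, 12, 6.

OOOOOOHHHHHHHHHHHHUUUUUU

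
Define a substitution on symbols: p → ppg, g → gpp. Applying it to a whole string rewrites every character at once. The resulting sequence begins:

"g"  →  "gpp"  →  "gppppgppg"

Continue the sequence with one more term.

gppppgppgppgppggppppgppggpp

Rewriting each symbol of gppppgppg: g→gpp, p→ppg, p→ppg, p→ppg, p→ppg, g→gpp, p→ppg, p→ppg, g→gpp, which concatenates to gpp ppg ppg ppg ppg gpp ppg ppg gpp.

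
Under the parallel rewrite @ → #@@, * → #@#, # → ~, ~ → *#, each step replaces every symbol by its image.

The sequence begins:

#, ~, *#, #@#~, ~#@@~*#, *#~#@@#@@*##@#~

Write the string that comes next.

#@#~*#~#@@#@@~#@@#@@#@#~~#@@~*#

φ(*#~#@@#@@*##@#~) expands symbol-by-symbol to #@# ~ *# ~ #@@ #@@ ~ #@@ #@@ #@# ~ ~ #@@ ~ *#; joining the 15 pieces gives the next term.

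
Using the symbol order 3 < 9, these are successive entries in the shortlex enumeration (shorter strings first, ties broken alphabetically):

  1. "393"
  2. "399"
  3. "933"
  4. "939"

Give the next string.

993

The successor of 939 increments the rightmost position that isn't already 9 and resets every position after it to 3.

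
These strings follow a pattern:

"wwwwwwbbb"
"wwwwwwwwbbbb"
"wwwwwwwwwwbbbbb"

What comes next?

wwwwwwwwwwwwbbbbbb

The n-th term is 2n w's then n b's, where the shown terms are n = 3, 4, 5.
For the next term, n = 6, so the run lengths are 12, 6.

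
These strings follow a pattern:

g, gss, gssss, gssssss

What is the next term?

Each term is the previous one with ss appended.
One more step from gssssss gives the answer.

gssssssss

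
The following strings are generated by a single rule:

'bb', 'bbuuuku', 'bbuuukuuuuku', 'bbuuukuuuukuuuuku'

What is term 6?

Every step adds uuuku to the end: s(k+1) = s(k)·uuuku.
From bbuuukuuuukuuuuku, 2 further steps: bbuuukuuuukuuuuku → bbuuukuuuukuuuukuuuuku → (answer).

bbuuukuuuukuuuukuuuukuuuuku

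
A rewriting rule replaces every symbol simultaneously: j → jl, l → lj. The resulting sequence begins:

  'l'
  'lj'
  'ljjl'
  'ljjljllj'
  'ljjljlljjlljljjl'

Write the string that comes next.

ljjljlljjlljljjljlljljjlljjljllj

φ(ljjljlljjlljljjl) expands symbol-by-symbol to lj jl jl lj jl lj lj jl jl lj lj jl lj jl jl lj; joining the 16 pieces gives the next term.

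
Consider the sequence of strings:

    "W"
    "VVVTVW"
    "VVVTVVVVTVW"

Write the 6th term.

VVVTVVVVTVVVVTVVVVTVVVVTVW

Every step adds VVVTV at the front: s(k+1) = VVVTV·s(k).
From VVVTVVVVTVW, 3 further steps: VVVTVVVVTVW → VVVTVVVVTVVVVTVW → VVVTVVVVTVVVVTVVVVTVW → (answer).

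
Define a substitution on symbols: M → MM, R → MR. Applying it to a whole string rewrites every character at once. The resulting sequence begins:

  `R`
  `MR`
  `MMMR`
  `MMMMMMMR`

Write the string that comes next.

MMMMMMMMMMMMMMMR

Expanding MMMMMMMR: M→MM, M→MM, M→MM, M→MM, M→MM, M→MM, M→MM, R→MR. Concatenated: MM MM MM MM MM MM MM MR.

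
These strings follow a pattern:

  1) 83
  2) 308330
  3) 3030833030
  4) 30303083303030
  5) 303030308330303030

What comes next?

3030303030833030303030

s(k+1) = 30·s(k)·30, so each term gains 30 as a prefix and 30 as a suffix.
So the next term is 30·303030308330303030·30.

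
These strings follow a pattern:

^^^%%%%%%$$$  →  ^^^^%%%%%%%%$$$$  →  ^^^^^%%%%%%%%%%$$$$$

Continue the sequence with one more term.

Reading off run lengths: ^ runs 3, 4, 5; % runs 6, 8, 10; $ runs 3, 4, 5 — each is linear in n, where the shown terms are n = 3, 4, 5.
At n = 6 the blocks have lengths 6, 12, 6.

^^^^^^%%%%%%%%%%%%$$$$$$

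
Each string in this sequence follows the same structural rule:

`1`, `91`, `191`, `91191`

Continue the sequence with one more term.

19191191

Each term (from the third on) is the two preceding terms concatenated in order: term 3 = 1·91 = 191.
The next term joins 191 and 91191.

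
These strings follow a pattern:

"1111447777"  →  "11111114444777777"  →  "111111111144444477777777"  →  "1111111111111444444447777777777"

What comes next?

11111111111111114444444444777777777777

Term n consists of 3n-2 1's, followed by 2n-2 4's, followed by 2n 7's, where the shown terms are n = 2, 3, 4, 5.
For the next term, n = 6, so the run lengths are 16, 10, 12.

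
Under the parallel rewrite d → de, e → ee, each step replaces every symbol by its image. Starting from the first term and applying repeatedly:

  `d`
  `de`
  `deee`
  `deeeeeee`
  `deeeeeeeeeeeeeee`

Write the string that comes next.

deeeeeeeeeeeeeeeeeeeeeeeeeeeeeee

Applying the rule to each of the 16 symbols of deeeeeeeeeeeeeee gives the pieces de ee ee ee ee ee ee ee ee ee ee ee ee ee ee ee, which concatenate to the answer.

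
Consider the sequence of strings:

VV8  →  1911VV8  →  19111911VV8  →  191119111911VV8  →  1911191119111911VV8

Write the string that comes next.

Every step adds 1911 at the front: s(k+1) = 1911·s(k).
Applying this once more to 1911191119111911VV8:

19111911191119111911VV8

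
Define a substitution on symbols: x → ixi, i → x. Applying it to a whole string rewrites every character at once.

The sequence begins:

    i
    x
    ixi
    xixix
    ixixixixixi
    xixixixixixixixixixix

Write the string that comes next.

ixixixixixixixixixixixixixixixixixixixixixi

Applying the rule to each of the 21 symbols of xixixixixixixixixixix gives the pieces ixi x ixi x ixi x ixi x ixi x ixi x ixi x ixi x ixi x ixi x ixi, which concatenate to the answer.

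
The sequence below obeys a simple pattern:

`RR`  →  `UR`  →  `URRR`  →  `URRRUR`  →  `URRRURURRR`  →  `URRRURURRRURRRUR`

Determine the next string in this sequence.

This is a Fibonacci-style word recurrence s(k) = s(k−1)·s(k−2): e.g. UR·RR = URRR.
Continuing: URRRURURRRURRRUR · URRRURURRR gives term 7.

URRRURURRRURRRURURRRURURRR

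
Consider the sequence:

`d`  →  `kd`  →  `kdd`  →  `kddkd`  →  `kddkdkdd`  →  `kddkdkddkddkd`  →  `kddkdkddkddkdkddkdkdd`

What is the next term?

kddkdkddkddkdkddkdkddkddkdkddkddkd

From term 3 onward, concatenate the last term with the second-to-last: kd·d = kdd, kdd·kd = kddkd, …
So term 8 is kddkdkddkddkdkddkdkdd·kddkdkddkddkd.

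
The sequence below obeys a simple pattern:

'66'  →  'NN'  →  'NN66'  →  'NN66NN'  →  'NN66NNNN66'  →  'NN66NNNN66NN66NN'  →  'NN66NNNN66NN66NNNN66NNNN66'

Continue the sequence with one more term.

Each term (from the third on) is the previous term followed by the one before it: term 3 = NN·66 = NN66.
Continuing: NN66NNNN66NN66NNNN66NNNN66 · NN66NNNN66NN66NN gives term 8.

NN66NNNN66NN66NNNN66NNNN66NN66NNNN66NN66NN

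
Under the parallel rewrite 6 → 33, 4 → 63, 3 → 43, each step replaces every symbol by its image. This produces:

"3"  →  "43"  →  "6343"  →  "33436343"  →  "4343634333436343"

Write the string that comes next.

Rewriting the 16 symbols of 4343634333436343 one by one yields 63 43 63 43 33 43 63 43 43 43 63 43 33 43 63 43; concatenated:

63436343334363434343634333436343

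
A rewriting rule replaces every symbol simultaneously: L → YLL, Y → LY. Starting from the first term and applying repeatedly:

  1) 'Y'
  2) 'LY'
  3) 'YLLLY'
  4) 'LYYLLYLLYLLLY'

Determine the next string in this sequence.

Replace each of the 13 characters of LYYLLYLLYLLLY in place — YLL LY LY YLL YLL LY YLL YLL LY YLL YLL YLL LY — and concatenate.

YLLLYLYYLLYLLLYYLLYLLLYYLLYLLYLLLY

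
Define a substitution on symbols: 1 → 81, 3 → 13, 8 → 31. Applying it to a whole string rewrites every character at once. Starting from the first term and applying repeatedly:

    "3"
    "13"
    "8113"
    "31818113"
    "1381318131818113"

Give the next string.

Rewriting the 16 symbols of 1381318131818113 one by one yields 81 13 31 81 13 81 31 81 13 81 31 81 31 81 81 13; concatenated:

81133181138131811381318131818113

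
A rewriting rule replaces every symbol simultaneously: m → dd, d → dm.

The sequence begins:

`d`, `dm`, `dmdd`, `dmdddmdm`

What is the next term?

dmdddmdmdmdddmdd

Expanding dmdddmdm: d→dm, m→dd, d→dm, d→dm, d→dm, m→dd, d→dm, m→dd. Concatenated: dm dd dm dm dm dd dm dd.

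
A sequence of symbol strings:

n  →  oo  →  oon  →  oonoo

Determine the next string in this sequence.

Each term (from the third on) is the previous term followed by the one before it: term 3 = oo·n = oon.
The next term joins oonoo and oon.

oonoooon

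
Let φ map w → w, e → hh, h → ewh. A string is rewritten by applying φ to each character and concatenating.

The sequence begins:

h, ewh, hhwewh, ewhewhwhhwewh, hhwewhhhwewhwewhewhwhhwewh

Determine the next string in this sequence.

Rewriting the 26 symbols of hhwewhhhwewhwewhewhwhhwewh one by one yields ewh ewh w hh w ewh ewh ewh w hh w ewh w hh w ewh hh w ewh w ewh ewh w hh w ewh; concatenated:

ewhewhwhhwewhewhewhwhhwewhwhhwewhhhwewhwewhewhwhhwewh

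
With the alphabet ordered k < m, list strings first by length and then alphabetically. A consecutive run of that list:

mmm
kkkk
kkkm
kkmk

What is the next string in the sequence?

Treat kkmk as a base-2 numeral over the given alphabet and add one, carrying through any trailing m's.

kkmm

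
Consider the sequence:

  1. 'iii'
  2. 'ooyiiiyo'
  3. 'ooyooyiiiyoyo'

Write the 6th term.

Each term wraps the previous one in ooy on the left and yo on the right.
From ooyooyiiiyoyo, 3 further steps: ooyooyiiiyoyo → ooyooyooyiiiyoyoyo → ooyooyooyooyiiiyoyoyoyo → (answer).

ooyooyooyooyooyiiiyoyoyoyoyo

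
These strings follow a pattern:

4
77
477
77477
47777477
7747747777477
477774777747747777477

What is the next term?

From term 3 onward, concatenate the second-to-last term with the last: 4·77 = 477, 77·477 = 77477, …
Continuing: 7747747777477 · 477774777747747777477 gives term 8.

7747747777477477774777747747777477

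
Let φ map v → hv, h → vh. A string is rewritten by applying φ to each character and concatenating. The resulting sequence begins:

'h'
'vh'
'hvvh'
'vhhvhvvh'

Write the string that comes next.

Rewriting each symbol of vhhvhvvh: v→hv, h→vh, h→vh, v→hv, h→vh, v→hv, v→hv, h→vh, which concatenates to hv vh vh hv vh hv hv vh.

hvvhvhhvvhhvhvvh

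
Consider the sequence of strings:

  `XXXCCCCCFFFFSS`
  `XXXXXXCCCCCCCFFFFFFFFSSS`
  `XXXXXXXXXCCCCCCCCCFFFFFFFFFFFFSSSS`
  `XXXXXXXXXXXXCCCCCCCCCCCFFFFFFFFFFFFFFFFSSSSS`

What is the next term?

XXXXXXXXXXXXXXXCCCCCCCCCCCCCFFFFFFFFFFFFFFFFFFFFSSSSSS

The n-th term is 3n X's then 2n+3 C's then 4n F's then n+1 S's (n = 1, 2, …).
For the next term, n = 5, so the run lengths are 15, 13, 20, 6.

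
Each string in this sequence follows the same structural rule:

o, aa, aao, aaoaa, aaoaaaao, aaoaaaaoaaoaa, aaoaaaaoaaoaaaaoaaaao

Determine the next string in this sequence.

This is a Fibonacci-style word recurrence s(k) = s(k−1)·s(k−2): e.g. aa·o = aao.
So term 8 is aaoaaaaoaaoaaaaoaaaao·aaoaaaaoaaoaa.

aaoaaaaoaaoaaaaoaaaaoaaoaaaaoaaoaa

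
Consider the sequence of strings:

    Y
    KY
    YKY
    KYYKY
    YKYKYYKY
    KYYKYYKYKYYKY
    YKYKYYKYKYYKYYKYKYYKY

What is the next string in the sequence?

KYYKYYKYKYYKYYKYKYYKYKYYKYYKYKYYKY

This is a Fibonacci-style word recurrence s(k) = s(k−2)·s(k−1): e.g. Y·KY = YKY.
Continuing: KYYKYYKYKYYKY · YKYKYYKYKYYKYYKYKYYKY gives term 8.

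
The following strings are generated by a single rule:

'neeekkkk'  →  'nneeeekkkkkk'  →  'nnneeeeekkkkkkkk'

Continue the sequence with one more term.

nnnneeeeeekkkkkkkkkk

Reading off run lengths: n runs 1, 2, 3; e runs 3, 4, 5; k runs 4, 6, 8 — each is linear in n, where the shown terms are n = 2, 3, 4.
Setting n = 5 gives 4, 6, 10 characters in each block.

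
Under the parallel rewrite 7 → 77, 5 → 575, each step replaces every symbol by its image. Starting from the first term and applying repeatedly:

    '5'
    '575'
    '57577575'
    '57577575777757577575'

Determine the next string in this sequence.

φ(57577575777757577575) expands symbol-by-symbol to 575 77 575 77 77 575 77 575 77 77 77 77 575 77 575 77 77 575 77 575; joining the 20 pieces gives the next term.

575775757777575775757777777757577575777757577575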